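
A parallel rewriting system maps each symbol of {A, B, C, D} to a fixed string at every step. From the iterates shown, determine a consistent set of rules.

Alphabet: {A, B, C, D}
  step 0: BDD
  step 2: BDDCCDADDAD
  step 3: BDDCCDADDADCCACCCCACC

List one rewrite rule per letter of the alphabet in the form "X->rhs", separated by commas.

  step 2 ⇒ step 3: BDDCCDADDAD ⇒ BDD·C·C·DAD·DAD·C·CAC·C·C·CAC·C
    A ↦ CAC
    B ↦ BDD
    C ↦ DAD
    D ↦ C

A->CAC, B->BDD, C->DAD, D->C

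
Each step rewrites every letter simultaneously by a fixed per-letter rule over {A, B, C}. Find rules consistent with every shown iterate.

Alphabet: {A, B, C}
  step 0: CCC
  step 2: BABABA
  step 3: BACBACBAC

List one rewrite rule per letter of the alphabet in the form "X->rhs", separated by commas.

A->C, B->BA, C->B

  step 2 ⇒ step 3: BABABA ⇒ BA·C·BA·C·BA·C
    A ↦ C
    B ↦ BA
    C ↦ B  (constrained at step 0)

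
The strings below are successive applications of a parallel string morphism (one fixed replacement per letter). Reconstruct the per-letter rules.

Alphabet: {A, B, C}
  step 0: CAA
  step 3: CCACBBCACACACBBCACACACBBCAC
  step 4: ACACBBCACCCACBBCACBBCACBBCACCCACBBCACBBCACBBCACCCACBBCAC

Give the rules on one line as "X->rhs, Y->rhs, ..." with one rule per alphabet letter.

  step 3 ⇒ step 4: CCACBBCACACACBBCACACACBBCAC ⇒ AC·AC·BBC·AC·C·C·AC·BBC·AC·BBC·AC·BBC·AC·C·C·AC·BBC·AC·BBC·AC·BBC·AC·C·C·AC·BBC·AC
    A ↦ BBC
    B ↦ C
    C ↦ AC

A->BBC, B->C, C->AC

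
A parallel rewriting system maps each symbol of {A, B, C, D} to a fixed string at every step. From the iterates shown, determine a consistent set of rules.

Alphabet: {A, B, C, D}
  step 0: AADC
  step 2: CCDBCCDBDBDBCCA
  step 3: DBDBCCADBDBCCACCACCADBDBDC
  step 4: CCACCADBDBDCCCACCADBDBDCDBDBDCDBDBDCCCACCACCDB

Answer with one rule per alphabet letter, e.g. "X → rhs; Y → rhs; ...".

  step 3 ⇒ step 4: DBDBCCADBDBCCACCACCADBDBDC ⇒ CC·A·CC·A·DB·DB·DC·CC·A·CC·A·DB·DB·DC·DB·DB·DC·DB·DB·DC·CC·A·CC·A·CC·DB
    A ↦ DC
    B ↦ A
    C ↦ DB
    D ↦ CC

A->DC, B->A, C->DB, D->CC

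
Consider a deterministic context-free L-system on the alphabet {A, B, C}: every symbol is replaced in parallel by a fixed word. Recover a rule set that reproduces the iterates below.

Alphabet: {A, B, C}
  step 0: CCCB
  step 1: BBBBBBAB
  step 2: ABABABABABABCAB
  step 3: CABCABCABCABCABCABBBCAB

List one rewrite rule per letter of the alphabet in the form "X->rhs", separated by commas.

A->C, B->AB, C->BB

  step 2 ⇒ step 3: ABABABABABABCAB ⇒ C·AB·C·AB·C·AB·C·AB·C·AB·C·AB·BB·C·AB
    A ↦ C
    B ↦ AB
    C ↦ BB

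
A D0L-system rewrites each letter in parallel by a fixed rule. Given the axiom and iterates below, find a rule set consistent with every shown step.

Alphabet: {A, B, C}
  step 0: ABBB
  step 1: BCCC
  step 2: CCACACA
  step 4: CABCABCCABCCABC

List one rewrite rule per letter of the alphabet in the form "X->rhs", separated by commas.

  step 1 ⇒ step 2: BCCC ⇒ C·CA·CA·CA
    B ↦ C
    C ↦ CA
  step 0 ⇒ step 1: ABBB ⇒ B·C·C·C
    A ↦ B

A->B, B->C, C->CA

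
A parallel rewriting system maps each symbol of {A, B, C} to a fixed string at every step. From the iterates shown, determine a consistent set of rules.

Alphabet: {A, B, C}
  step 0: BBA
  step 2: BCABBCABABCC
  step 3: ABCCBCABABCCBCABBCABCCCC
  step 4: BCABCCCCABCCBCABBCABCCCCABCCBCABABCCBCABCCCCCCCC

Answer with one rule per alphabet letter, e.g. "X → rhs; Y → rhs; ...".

  step 3 ⇒ step 4: ABCCBCABABCCBCABBCABCCCC ⇒ BC·AB·CC·CC·AB·CC·BC·AB·BC·AB·CC·CC·AB·CC·BC·AB·AB·CC·BC·AB·CC·CC·CC·CC
    A ↦ BC
    B ↦ AB
    C ↦ CC

A->BC, B->AB, C->CC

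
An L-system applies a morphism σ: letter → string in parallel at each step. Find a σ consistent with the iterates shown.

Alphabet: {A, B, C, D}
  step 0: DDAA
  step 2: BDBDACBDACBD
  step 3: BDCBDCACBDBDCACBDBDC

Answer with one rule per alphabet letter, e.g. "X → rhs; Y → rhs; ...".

A->AC, B->BD, C->BD, D->C

  step 2 ⇒ step 3: BDBDACBDACBD ⇒ BD·C·BD·C·AC·BD·BD·C·AC·BD·BD·C
    A ↦ AC
    B ↦ BD
    C ↦ BD
    D ↦ C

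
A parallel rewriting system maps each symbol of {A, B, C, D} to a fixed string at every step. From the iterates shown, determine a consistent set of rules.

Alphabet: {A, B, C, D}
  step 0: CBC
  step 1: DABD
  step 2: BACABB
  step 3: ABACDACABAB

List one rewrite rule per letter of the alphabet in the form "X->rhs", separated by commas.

A->AC, B->AB, C->D, D->B

  step 2 ⇒ step 3: BACABB ⇒ AB·AC·D·AC·AB·AB
    A ↦ AC
    B ↦ AB
    C ↦ D
  step 1 ⇒ step 2: DABD ⇒ B·AC·AB·B
    D ↦ B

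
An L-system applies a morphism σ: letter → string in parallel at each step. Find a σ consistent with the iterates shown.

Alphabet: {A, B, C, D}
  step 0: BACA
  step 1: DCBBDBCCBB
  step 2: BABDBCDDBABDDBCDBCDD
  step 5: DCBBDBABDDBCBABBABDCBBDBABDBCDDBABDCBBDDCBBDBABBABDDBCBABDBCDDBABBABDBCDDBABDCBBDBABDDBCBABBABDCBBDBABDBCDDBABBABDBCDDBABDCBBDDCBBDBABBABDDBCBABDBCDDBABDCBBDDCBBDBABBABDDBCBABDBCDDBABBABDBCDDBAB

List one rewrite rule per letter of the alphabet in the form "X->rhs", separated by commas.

A->CBB, B->D, C->DBC, D->BAB

  step 1 ⇒ step 2: DCBBDBCCBB ⇒ BAB·DBC·D·D·BAB·D·DBC·DBC·D·D
    B ↦ D
    C ↦ DBC
    D ↦ BAB
  step 0 ⇒ step 1: BACA ⇒ D·CBB·DBC·CBB
    A ↦ CBB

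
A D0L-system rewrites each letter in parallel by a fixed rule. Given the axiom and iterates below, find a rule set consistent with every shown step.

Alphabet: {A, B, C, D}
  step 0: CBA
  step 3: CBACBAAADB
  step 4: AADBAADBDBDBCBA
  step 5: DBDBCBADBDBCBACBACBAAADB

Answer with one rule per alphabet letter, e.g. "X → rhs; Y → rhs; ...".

  step 4 ⇒ step 5: AADBAADBDBDBCBA ⇒ DB·DB·CB·A·DB·DB·CB·A·CB·A·CB·A·A·A·DB
    A ↦ DB
    B ↦ A
    C ↦ A
    D ↦ CB

A->DB, B->A, C->A, D->CB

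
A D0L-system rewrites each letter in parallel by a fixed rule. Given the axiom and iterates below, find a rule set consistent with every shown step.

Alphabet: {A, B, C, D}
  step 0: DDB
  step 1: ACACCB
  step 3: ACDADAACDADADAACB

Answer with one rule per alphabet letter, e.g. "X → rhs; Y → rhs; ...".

A->DA, B->CB, C->A, D->AC

  step 0 ⇒ step 1: DDB ⇒ AC·AC·CB
    B ↦ CB
    D ↦ AC
    A ↦ DA  (constrained at step 1)
    C ↦ A  (constrained at step 1)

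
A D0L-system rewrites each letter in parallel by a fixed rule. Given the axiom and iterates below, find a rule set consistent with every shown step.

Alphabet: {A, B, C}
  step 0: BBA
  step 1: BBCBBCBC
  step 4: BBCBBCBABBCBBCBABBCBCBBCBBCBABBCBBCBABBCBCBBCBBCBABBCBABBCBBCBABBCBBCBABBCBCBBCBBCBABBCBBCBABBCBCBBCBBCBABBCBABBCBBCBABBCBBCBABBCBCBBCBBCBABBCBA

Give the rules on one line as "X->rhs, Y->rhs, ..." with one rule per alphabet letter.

  step 0 ⇒ step 1: BBA ⇒ BBC·BBC·BC
    A ↦ BC
    B ↦ BBC
    C ↦ BA  (constrained at step 1)

A->BC, B->BBC, C->BA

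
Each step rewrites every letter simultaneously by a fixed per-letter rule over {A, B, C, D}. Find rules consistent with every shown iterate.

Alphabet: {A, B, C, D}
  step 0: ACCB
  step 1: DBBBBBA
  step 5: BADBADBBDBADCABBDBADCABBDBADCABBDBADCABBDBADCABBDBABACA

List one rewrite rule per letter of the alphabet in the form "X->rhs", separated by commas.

  step 0 ⇒ step 1: ACCB ⇒ D·BB·BB·BA
    A ↦ D
    B ↦ BA
    C ↦ BB
    D ↦ CA  (constrained at step 1)

A->D, B->BA, C->BB, D->CA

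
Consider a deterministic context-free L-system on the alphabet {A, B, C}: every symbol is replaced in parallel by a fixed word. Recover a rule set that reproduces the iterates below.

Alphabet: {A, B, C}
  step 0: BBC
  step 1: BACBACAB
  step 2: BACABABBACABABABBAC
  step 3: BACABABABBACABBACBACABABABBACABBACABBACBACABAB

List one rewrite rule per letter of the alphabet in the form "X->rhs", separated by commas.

  step 2 ⇒ step 3: BACABABBACABABABBAC ⇒ BAC·AB·AB·AB·BAC·AB·BAC·BAC·AB·AB·AB·BAC·AB·BAC·AB·BAC·BAC·AB·AB
    A ↦ AB
    B ↦ BAC
    C ↦ AB

A->AB, B->BAC, C->AB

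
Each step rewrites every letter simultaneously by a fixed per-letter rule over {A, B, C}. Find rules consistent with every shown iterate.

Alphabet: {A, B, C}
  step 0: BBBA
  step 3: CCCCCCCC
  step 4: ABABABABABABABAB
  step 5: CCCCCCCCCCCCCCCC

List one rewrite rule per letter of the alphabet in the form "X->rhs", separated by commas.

A->C, B->C, C->AB

  step 4 ⇒ step 5: ABABABABABABABAB ⇒ C·C·C·C·C·C·C·C·C·C·C·C·C·C·C·C
    A ↦ C
    B ↦ C
  step 3 ⇒ step 4: CCCCCCCC ⇒ AB·AB·AB·AB·AB·AB·AB·AB
    C ↦ AB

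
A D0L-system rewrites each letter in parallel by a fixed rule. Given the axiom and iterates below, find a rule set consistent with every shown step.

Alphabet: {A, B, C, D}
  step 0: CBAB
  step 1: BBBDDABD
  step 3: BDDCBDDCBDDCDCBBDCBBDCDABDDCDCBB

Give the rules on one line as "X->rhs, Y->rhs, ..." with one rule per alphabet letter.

  step 0 ⇒ step 1: CBAB ⇒ BB·BD·DA·BD
    A ↦ DA
    B ↦ BD
    C ↦ BB
    D ↦ DC  (constrained at step 1)

A->DA, B->BD, C->BB, D->DC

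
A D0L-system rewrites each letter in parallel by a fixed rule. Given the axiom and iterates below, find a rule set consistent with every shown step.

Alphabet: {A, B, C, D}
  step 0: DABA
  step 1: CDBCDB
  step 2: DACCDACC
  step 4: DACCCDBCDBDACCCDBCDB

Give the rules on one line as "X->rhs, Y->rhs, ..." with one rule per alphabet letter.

  step 1 ⇒ step 2: CDBCDB ⇒ DA·C·C·DA·C·C
    B ↦ C
    C ↦ DA
    D ↦ C
  step 0 ⇒ step 1: DABA ⇒ C·DB·C·DB
    A ↦ DB

A->DB, B->C, C->DA, D->C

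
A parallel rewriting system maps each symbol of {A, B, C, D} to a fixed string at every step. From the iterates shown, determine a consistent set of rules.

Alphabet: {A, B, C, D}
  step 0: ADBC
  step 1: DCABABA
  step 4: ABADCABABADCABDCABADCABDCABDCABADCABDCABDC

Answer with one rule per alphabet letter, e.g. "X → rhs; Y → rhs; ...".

A->DC, B->AB, C->A, D->AB

  step 0 ⇒ step 1: ADBC ⇒ DC·AB·AB·A
    A ↦ DC
    B ↦ AB
    C ↦ A
    D ↦ AB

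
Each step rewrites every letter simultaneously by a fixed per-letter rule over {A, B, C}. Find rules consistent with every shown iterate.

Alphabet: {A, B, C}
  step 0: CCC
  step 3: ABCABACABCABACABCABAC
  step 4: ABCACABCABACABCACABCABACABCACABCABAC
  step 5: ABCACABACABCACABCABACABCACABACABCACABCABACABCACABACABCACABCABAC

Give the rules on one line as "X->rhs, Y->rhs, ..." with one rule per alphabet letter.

  step 4 ⇒ step 5: ABCACABCABACABCACABCABACABCACABCABAC ⇒ AB·C·AC·AB·AC·AB·C·AC·AB·C·AB·AC·AB·C·AC·AB·AC·AB·C·AC·AB·C·AB·AC·AB·C·AC·AB·AC·AB·C·AC·AB·C·AB·AC
    A ↦ AB
    B ↦ C
    C ↦ AC

A->AB, B->C, C->AC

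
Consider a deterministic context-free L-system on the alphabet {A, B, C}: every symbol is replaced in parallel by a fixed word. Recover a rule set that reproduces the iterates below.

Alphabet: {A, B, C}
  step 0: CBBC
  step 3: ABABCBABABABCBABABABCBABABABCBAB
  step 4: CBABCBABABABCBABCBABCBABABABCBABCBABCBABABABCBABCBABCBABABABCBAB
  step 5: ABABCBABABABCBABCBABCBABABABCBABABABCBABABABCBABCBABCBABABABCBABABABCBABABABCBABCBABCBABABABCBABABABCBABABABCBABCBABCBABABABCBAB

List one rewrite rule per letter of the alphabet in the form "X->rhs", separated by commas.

  step 4 ⇒ step 5: CBABCBABABABCBABCBABCBABABABCBABCBABCBABABABCBABCBABCBABABABCBAB ⇒ AB·AB·CB·AB·AB·AB·CB·AB·CB·AB·CB·AB·AB·AB·CB·AB·AB·AB·CB·AB·AB·AB·CB·AB·CB·AB·CB·AB·AB·AB·CB·AB·AB·AB·CB·AB·AB·AB·CB·AB·CB·AB·CB·AB·AB·AB·CB·AB·AB·AB·CB·AB·AB·AB·CB·AB·CB·AB·CB·AB·AB·AB·CB·AB
    A ↦ CB
    B ↦ AB
    C ↦ AB

A->CB, B->AB, C->AB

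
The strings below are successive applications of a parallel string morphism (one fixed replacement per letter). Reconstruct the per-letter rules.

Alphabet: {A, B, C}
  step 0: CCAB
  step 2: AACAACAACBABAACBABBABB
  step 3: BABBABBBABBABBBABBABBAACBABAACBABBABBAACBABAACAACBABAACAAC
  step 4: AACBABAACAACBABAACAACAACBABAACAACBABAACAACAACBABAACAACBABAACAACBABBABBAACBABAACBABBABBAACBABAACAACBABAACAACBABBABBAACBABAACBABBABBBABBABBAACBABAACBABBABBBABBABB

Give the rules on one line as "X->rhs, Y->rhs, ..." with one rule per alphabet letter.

  step 3 ⇒ step 4: BABBABBBABBABBBABBABBAACBABAACBABBABBAACBABAACAACBABAACAAC ⇒ AAC·BAB·AAC·AAC·BAB·AAC·AAC·AAC·BAB·AAC·AAC·BAB·AAC·AAC·AAC·BAB·AAC·AAC·BAB·AAC·AAC·BAB·BAB·B·AAC·BAB·AAC·BAB·BAB·B·AAC·BAB·AAC·AAC·BAB·AAC·AAC·BAB·BAB·B·AAC·BAB·AAC·BAB·BAB·B·BAB·BAB·B·AAC·BAB·AAC·BAB·BAB·B·BAB·BAB·B
    A ↦ BAB
    B ↦ AAC
    C ↦ B

A->BAB, B->AAC, C->B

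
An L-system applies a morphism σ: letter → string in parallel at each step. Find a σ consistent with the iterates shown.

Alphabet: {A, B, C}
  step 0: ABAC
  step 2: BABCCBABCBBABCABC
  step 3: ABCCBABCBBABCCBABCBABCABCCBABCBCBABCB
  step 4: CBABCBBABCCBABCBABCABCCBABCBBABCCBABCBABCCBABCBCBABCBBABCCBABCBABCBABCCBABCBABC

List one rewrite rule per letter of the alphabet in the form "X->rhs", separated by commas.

A->CB, B->ABC, C->B

  step 3 ⇒ step 4: ABCCBABCBBABCCBABCBABCABCCBABCBCBABCB ⇒ CB·ABC·B·B·ABC·CB·ABC·B·ABC·ABC·CB·ABC·B·B·ABC·CB·ABC·B·ABC·CB·ABC·B·CB·ABC·B·B·ABC·CB·ABC·B·ABC·B·ABC·CB·ABC·B·ABC
    A ↦ CB
    B ↦ ABC
    C ↦ B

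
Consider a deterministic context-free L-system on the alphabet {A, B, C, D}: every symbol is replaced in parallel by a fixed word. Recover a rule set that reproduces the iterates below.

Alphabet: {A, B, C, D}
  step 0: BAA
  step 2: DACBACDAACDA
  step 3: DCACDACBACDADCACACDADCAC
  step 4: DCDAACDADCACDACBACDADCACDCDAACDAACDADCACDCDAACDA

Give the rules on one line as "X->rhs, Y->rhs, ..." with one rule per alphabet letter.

  step 3 ⇒ step 4: DCACDACBACDADCACACDADCAC ⇒ DC·DA·AC·DA·DC·AC·DA·CB·AC·DA·DC·AC·DC·DA·AC·DA·AC·DA·DC·AC·DC·DA·AC·DA
    A ↦ AC
    B ↦ CB
    C ↦ DA
    D ↦ DC

A->AC, B->CB, C->DA, D->DC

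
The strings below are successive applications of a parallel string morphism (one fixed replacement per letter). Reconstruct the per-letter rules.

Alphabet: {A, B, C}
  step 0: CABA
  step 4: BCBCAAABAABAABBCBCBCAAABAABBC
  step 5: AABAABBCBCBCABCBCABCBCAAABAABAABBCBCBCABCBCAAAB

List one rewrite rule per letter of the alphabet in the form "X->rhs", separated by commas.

A->BC, B->A, C->AB

  step 4 ⇒ step 5: BCBCAAABAABAABBCBCBCAAABAABBC ⇒ A·AB·A·AB·BC·BC·BC·A·BC·BC·A·BC·BC·A·A·AB·A·AB·A·AB·BC·BC·BC·A·BC·BC·A·A·AB
    A ↦ BC
    B ↦ A
    C ↦ AB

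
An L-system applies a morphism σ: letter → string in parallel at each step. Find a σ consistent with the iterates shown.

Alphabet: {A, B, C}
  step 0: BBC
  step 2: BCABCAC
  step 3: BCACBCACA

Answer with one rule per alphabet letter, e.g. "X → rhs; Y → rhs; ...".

A->C, B->BC, C->A

  step 2 ⇒ step 3: BCABCAC ⇒ BC·A·C·BC·A·C·A
    A ↦ C
    B ↦ BC
    C ↦ A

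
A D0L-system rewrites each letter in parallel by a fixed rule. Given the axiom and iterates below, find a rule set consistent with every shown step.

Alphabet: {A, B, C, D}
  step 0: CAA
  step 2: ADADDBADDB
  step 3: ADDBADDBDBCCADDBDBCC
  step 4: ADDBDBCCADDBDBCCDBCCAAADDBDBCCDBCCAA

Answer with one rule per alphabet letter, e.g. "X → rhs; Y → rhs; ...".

  step 3 ⇒ step 4: ADDBADDBDBCCADDBDBCC ⇒ AD·DB·DB·CC·AD·DB·DB·CC·DB·CC·A·A·AD·DB·DB·CC·DB·CC·A·A
    A ↦ AD
    B ↦ CC
    C ↦ A
    D ↦ DB

A->AD, B->CC, C->A, D->DB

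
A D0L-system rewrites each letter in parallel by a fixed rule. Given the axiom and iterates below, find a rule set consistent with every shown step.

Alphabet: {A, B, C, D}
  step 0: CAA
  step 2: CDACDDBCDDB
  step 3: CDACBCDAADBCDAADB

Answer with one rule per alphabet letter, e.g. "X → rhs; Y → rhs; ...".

  step 2 ⇒ step 3: CDACDDBCDDB ⇒ CD·A·CB·CD·A·A·DB·CD·A·A·DB
    A ↦ CB
    B ↦ DB
    C ↦ CD
    D ↦ A

A->CB, B->DB, C->CD, D->A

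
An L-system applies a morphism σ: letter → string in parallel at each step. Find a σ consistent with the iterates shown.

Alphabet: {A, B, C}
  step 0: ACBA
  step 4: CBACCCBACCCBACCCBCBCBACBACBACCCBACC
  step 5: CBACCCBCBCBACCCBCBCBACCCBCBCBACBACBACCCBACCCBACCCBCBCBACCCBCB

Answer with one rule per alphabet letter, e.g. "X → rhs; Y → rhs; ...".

  step 4 ⇒ step 5: CBACCCBACCCBACCCBCBCBACBACBACCCBACC ⇒ CB·A·CC·CB·CB·CB·A·CC·CB·CB·CB·A·CC·CB·CB·CB·A·CB·A·CB·A·CC·CB·A·CC·CB·A·CC·CB·CB·CB·A·CC·CB·CB
    A ↦ CC
    B ↦ A
    C ↦ CB

A->CC, B->A, C->CB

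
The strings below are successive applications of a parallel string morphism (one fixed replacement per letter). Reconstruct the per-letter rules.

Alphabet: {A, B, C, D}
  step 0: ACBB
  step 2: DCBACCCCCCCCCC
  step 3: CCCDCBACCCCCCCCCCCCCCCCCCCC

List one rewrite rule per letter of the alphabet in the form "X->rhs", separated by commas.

  step 2 ⇒ step 3: DCBACCCCCCCCCC ⇒ C·CC·DC·BA·CC·CC·CC·CC·CC·CC·CC·CC·CC·CC
    A ↦ BA
    B ↦ DC
    C ↦ CC
    D ↦ C

A->BA, B->DC, C->CC, D->C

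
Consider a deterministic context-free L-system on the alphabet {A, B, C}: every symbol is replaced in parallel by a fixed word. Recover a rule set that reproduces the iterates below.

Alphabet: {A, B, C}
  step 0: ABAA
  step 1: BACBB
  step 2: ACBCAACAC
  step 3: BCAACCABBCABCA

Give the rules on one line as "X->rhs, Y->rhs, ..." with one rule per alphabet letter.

  step 2 ⇒ step 3: ACBCAACAC ⇒ B·CA·AC·CA·B·B·CA·B·CA
    A ↦ B
    B ↦ AC
    C ↦ CA

A->B, B->AC, C->CA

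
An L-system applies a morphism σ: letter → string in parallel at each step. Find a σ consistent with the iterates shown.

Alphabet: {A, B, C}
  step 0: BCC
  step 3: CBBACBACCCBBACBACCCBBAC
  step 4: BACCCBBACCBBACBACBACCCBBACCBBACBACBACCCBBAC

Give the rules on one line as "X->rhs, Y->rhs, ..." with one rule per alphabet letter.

  step 3 ⇒ step 4: CBBACBACCCBBACBACCCBBAC ⇒ BAC·C·C·B·BAC·C·B·BAC·BAC·BAC·C·C·B·BAC·C·B·BAC·BAC·BAC·C·C·B·BAC
    A ↦ B
    B ↦ C
    C ↦ BAC

A->B, B->C, C->BAC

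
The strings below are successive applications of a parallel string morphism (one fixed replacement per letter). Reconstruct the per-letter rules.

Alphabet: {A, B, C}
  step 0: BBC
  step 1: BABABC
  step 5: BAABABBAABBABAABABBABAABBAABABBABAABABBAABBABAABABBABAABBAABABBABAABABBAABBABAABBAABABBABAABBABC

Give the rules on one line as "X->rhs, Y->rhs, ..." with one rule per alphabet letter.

A->AB, B->BA, C->BC

  step 0 ⇒ step 1: BBC ⇒ BA·BA·BC
    B ↦ BA
    C ↦ BC
    A ↦ AB  (constrained at step 1)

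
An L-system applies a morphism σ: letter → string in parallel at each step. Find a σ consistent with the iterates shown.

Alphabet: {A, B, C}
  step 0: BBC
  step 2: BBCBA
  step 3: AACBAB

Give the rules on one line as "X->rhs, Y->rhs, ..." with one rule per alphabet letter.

A->B, B->A, C->CB

  step 2 ⇒ step 3: BBCBA ⇒ A·A·CB·A·B
    A ↦ B
    B ↦ A
    C ↦ CB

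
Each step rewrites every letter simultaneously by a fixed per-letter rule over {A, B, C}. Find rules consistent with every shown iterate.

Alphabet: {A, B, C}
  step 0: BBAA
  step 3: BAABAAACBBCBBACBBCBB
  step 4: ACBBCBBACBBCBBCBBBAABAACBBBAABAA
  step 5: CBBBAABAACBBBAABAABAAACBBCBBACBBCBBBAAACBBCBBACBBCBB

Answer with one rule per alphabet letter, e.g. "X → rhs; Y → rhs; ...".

  step 4 ⇒ step 5: ACBBCBBACBBCBBCBBBAABAACBBBAABAA ⇒ CBB·B·A·A·B·A·A·CBB·B·A·A·B·A·A·B·A·A·A·CBB·CBB·A·CBB·CBB·B·A·A·A·CBB·CBB·A·CBB·CBB
    A ↦ CBB
    B ↦ A
    C ↦ B

A->CBB, B->A, C->B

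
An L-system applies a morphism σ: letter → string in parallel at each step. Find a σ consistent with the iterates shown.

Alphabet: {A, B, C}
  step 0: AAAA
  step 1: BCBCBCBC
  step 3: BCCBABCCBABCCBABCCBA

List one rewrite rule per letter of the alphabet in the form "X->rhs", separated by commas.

  step 0 ⇒ step 1: AAAA ⇒ BC·BC·BC·BC
    A ↦ BC
    B ↦ A  (constrained at step 1)
    C ↦ CB  (constrained at step 1)

A->BC, B->A, C->CB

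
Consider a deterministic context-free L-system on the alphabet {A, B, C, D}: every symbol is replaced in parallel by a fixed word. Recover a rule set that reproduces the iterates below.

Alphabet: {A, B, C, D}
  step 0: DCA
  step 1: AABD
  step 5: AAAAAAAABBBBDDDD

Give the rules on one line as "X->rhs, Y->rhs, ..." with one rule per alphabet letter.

  step 0 ⇒ step 1: DCA ⇒ AA·B·D
    A ↦ D
    C ↦ B
    D ↦ AA
    B ↦ CC  (constrained at step 1)

A->D, B->CC, C->B, D->AA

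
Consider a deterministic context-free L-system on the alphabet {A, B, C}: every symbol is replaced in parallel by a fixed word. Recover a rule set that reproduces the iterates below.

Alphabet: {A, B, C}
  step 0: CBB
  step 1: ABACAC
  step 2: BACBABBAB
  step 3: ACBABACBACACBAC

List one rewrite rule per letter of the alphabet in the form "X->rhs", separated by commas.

  step 2 ⇒ step 3: BACBABBAB ⇒ AC·B·AB·AC·B·AC·AC·B·AC
    A ↦ B
    B ↦ AC
    C ↦ AB

A->B, B->AC, C->AB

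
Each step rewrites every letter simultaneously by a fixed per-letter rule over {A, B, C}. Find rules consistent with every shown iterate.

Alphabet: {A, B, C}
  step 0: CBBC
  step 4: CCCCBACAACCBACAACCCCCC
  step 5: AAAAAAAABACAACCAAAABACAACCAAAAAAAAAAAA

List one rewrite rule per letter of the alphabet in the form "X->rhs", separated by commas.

A->C, B->BA, C->AA

  step 4 ⇒ step 5: CCCCBACAACCBACAACCCCCC ⇒ AA·AA·AA·AA·BA·C·AA·C·C·AA·AA·BA·C·AA·C·C·AA·AA·AA·AA·AA·AA
    A ↦ C
    B ↦ BA
    C ↦ AA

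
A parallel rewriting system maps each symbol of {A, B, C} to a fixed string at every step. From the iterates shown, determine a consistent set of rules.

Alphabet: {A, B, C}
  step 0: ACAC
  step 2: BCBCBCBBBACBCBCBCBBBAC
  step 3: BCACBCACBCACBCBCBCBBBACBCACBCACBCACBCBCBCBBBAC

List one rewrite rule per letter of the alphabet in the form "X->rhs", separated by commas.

A->BBB, B->BC, C->AC

  step 2 ⇒ step 3: BCBCBCBBBACBCBCBCBBBAC ⇒ BC·AC·BC·AC·BC·AC·BC·BC·BC·BBB·AC·BC·AC·BC·AC·BC·AC·BC·BC·BC·BBB·AC
    A ↦ BBB
    B ↦ BC
    C ↦ AC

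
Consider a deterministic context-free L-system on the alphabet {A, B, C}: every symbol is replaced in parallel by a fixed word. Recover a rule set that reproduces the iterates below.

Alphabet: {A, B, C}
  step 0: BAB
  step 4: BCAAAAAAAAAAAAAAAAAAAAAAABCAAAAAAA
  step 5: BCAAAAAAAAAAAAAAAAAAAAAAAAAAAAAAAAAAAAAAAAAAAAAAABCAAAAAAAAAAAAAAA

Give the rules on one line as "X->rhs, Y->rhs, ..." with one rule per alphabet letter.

A->AA, B->BC, C->A

  step 4 ⇒ step 5: BCAAAAAAAAAAAAAAAAAAAAAAABCAAAAAAA ⇒ BC·A·AA·AA·AA·AA·AA·AA·AA·AA·AA·AA·AA·AA·AA·AA·AA·AA·AA·AA·AA·AA·AA·AA·AA·BC·A·AA·AA·AA·AA·AA·AA·AA
    A ↦ AA
    B ↦ BC
    C ↦ A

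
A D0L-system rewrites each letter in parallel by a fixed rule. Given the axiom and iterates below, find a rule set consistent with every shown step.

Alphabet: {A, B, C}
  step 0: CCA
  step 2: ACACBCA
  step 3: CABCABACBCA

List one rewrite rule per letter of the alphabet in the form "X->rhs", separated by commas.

  step 2 ⇒ step 3: ACACBCA ⇒ CA·B·CA·B·AC·B·CA
    A ↦ CA
    B ↦ AC
    C ↦ B

A->CA, B->AC, C->B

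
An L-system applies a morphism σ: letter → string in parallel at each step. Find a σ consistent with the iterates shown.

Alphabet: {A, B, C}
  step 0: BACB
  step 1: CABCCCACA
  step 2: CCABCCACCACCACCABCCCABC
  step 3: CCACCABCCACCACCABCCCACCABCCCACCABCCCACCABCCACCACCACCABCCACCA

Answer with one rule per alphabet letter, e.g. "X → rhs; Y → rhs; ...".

  step 2 ⇒ step 3: CCABCCACCACCACCABCCCABC ⇒ CCA·CCA·BC·CA·CCA·CCA·BC·CCA·CCA·BC·CCA·CCA·BC·CCA·CCA·BC·CA·CCA·CCA·CCA·BC·CA·CCA
    A ↦ BC
    B ↦ CA
    C ↦ CCA

A->BC, B->CA, C->CCA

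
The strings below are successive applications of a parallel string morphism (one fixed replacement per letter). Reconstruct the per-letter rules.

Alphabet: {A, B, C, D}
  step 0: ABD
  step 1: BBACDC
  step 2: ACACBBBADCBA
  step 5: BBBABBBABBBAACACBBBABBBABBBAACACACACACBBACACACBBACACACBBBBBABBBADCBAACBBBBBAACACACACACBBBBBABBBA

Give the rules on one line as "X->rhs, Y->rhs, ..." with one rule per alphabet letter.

A->BB, B->AC, C->BA, D->DC

  step 1 ⇒ step 2: BBACDC ⇒ AC·AC·BB·BA·DC·BA
    A ↦ BB
    B ↦ AC
    C ↦ BA
    D ↦ DC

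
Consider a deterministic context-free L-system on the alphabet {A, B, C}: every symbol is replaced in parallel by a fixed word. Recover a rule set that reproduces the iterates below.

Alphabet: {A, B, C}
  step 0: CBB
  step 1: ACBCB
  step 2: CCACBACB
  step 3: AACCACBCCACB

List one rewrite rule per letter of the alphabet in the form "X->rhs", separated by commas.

  step 2 ⇒ step 3: CCACBACB ⇒ A·A·CC·A·CB·CC·A·CB
    A ↦ CC
    B ↦ CB
    C ↦ A

A->CC, B->CB, C->A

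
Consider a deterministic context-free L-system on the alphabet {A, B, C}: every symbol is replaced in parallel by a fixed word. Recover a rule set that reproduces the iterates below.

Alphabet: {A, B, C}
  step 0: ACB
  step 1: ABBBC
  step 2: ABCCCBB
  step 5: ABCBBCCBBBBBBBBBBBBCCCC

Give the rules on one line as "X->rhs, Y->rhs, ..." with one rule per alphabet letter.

A->AB, B->C, C->BB

  step 1 ⇒ step 2: ABBBC ⇒ AB·C·C·C·BB
    A ↦ AB
    B ↦ C
    C ↦ BB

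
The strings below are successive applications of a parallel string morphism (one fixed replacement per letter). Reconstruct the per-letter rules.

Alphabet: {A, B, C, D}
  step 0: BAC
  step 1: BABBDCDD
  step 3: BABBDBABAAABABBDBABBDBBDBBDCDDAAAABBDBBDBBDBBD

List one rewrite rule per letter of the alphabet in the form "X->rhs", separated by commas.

  step 0 ⇒ step 1: BAC ⇒ BA·BBD·CDD
    A ↦ BBD
    B ↦ BA
    C ↦ CDD
    D ↦ AA  (constrained at step 1)

A->BBD, B->BA, C->CDD, D->AA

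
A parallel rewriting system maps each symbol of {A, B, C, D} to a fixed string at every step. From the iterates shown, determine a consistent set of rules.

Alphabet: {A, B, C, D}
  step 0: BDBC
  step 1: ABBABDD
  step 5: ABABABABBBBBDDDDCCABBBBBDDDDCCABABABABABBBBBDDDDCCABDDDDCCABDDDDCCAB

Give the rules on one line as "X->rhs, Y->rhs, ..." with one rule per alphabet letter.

A->CC, B->AB, C->DD, D->B

  step 0 ⇒ step 1: BDBC ⇒ AB·B·AB·DD
    B ↦ AB
    C ↦ DD
    D ↦ B
    A ↦ CC  (constrained at step 1)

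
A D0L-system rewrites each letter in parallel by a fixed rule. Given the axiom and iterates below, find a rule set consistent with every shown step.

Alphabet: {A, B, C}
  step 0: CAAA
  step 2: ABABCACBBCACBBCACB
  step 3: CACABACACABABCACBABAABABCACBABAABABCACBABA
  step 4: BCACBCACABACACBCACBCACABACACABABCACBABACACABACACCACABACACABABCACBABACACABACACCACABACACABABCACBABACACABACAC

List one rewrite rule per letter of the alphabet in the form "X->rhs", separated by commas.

A->CAC, B->ABA, C->B

  step 3 ⇒ step 4: CACABACACABABCACBABAABABCACBABAABABCACBABA ⇒ B·CAC·B·CAC·ABA·CAC·B·CAC·B·CAC·ABA·CAC·ABA·B·CAC·B·ABA·CAC·ABA·CAC·CAC·ABA·CAC·ABA·B·CAC·B·ABA·CAC·ABA·CAC·CAC·ABA·CAC·ABA·B·CAC·B·ABA·CAC·ABA·CAC
    A ↦ CAC
    B ↦ ABA
    C ↦ B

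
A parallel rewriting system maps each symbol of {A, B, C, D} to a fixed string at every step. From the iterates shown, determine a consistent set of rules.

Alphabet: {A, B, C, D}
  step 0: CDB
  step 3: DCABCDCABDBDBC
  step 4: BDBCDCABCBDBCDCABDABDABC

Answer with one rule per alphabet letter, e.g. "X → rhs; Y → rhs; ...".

A->DC, B->A, C->BC, D->BD

  step 3 ⇒ step 4: DCABCDCABDBDBC ⇒ BD·BC·DC·A·BC·BD·BC·DC·A·BD·A·BD·A·BC
    A ↦ DC
    B ↦ A
    C ↦ BC
    D ↦ BD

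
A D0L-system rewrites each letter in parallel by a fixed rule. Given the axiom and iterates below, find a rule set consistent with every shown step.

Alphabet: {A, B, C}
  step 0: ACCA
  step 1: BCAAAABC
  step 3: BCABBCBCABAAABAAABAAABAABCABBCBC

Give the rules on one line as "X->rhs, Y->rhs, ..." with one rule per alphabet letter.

  step 0 ⇒ step 1: ACCA ⇒ BC·AA·AA·BC
    A ↦ BC
    C ↦ AA
    B ↦ AB  (constrained at step 1)

A->BC, B->AB, C->AA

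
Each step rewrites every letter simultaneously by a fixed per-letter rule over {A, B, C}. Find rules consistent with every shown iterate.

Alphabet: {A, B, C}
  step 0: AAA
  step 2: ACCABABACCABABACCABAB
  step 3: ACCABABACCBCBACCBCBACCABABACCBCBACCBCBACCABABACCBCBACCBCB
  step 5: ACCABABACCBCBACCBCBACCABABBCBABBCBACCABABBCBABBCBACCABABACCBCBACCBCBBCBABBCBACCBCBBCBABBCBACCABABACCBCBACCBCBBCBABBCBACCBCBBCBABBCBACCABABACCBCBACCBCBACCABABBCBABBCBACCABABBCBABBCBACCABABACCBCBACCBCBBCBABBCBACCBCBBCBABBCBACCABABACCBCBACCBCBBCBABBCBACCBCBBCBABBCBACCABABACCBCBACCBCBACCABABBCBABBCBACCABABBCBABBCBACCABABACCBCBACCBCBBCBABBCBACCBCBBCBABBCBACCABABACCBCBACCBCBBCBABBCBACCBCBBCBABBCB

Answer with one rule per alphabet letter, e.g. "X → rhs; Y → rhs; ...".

A->ACC, B->BCB, C->AB

  step 2 ⇒ step 3: ACCABABACCABABACCABAB ⇒ ACC·AB·AB·ACC·BCB·ACC·BCB·ACC·AB·AB·ACC·BCB·ACC·BCB·ACC·AB·AB·ACC·BCB·ACC·BCB
    A ↦ ACC
    B ↦ BCB
    C ↦ AB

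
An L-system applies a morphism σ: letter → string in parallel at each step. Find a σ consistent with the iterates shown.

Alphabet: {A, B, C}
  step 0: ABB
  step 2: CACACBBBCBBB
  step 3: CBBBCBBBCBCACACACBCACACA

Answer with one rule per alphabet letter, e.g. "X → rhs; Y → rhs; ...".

A->BB, B->CA, C->CB

  step 2 ⇒ step 3: CACACBBBCBBB ⇒ CB·BB·CB·BB·CB·CA·CA·CA·CB·CA·CA·CA
    A ↦ BB
    B ↦ CA
    C ↦ CB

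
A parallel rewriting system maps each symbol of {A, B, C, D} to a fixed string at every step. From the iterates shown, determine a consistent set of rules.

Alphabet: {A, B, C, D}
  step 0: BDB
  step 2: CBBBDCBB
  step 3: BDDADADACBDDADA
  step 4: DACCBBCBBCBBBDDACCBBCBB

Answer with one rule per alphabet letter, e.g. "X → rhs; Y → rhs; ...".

A->BB, B->DA, C->BD, D->C

  step 3 ⇒ step 4: BDDADADACBDDADA ⇒ DA·C·C·BB·C·BB·C·BB·BD·DA·C·C·BB·C·BB
    A ↦ BB
    B ↦ DA
    C ↦ BD
    D ↦ C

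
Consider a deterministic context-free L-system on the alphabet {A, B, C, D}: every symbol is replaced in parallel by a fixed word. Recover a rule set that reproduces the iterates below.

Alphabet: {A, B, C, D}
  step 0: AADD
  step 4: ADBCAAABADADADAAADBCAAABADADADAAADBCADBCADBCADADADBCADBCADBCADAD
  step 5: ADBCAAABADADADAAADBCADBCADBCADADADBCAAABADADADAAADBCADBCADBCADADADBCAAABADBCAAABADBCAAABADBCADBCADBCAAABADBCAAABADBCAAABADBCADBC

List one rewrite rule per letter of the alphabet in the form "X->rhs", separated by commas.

A->AD, B->AA, C->AB, D->BC

  step 4 ⇒ step 5: ADBCAAABADADADAAADBCAAABADADADAAADBCADBCADBCADADADBCADBCADBCADAD ⇒ AD·BC·AA·AB·AD·AD·AD·AA·AD·BC·AD·BC·AD·BC·AD·AD·AD·BC·AA·AB·AD·AD·AD·AA·AD·BC·AD·BC·AD·BC·AD·AD·AD·BC·AA·AB·AD·BC·AA·AB·AD·BC·AA·AB·AD·BC·AD·BC·AD·BC·AA·AB·AD·BC·AA·AB·AD·BC·AA·AB·AD·BC·AD·BC
    A ↦ AD
    B ↦ AA
    C ↦ AB
    D ↦ BC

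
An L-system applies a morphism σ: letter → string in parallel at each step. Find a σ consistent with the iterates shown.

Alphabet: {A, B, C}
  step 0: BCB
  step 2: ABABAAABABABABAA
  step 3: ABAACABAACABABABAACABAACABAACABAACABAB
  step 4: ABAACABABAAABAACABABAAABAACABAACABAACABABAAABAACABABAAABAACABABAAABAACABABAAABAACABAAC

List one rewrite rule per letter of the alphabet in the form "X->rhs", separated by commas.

  step 3 ⇒ step 4: ABAACABAACABABABAACABAACABAACABAACABAB ⇒ AB·AAC·AB·AB·AA·AB·AAC·AB·AB·AA·AB·AAC·AB·AAC·AB·AAC·AB·AB·AA·AB·AAC·AB·AB·AA·AB·AAC·AB·AB·AA·AB·AAC·AB·AB·AA·AB·AAC·AB·AAC
    A ↦ AB
    B ↦ AAC
    C ↦ AA

A->AB, B->AAC, C->AA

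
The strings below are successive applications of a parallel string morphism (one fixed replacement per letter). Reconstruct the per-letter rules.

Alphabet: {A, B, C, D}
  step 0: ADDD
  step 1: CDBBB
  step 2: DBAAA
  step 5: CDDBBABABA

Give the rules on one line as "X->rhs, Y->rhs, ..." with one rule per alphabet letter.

  step 1 ⇒ step 2: CDBBB ⇒ D·B·A·A·A
    B ↦ A
    C ↦ D
    D ↦ B
  step 0 ⇒ step 1: ADDD ⇒ CD·B·B·B
    A ↦ CD

A->CD, B->A, C->D, D->B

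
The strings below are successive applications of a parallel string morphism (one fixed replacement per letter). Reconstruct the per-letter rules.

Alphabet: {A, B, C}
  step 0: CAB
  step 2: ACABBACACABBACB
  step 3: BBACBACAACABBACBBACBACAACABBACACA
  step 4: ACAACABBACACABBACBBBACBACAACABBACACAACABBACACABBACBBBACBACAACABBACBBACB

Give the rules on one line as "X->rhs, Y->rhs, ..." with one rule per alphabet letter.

A->B, B->ACA, C->BAC

  step 3 ⇒ step 4: BBACBACAACABBACBBACBACAACABBACACA ⇒ ACA·ACA·B·BAC·ACA·B·BAC·B·B·BAC·B·ACA·ACA·B·BAC·ACA·ACA·B·BAC·ACA·B·BAC·B·B·BAC·B·ACA·ACA·B·BAC·B·BAC·B
    A ↦ B
    B ↦ ACA
    C ↦ BAC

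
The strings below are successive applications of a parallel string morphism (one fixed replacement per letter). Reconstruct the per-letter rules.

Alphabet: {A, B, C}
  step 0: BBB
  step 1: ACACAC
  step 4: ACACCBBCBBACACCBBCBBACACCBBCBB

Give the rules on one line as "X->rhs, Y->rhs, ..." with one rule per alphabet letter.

  step 0 ⇒ step 1: BBB ⇒ AC·AC·AC
    B ↦ AC
    A ↦ C  (constrained at step 1)
    C ↦ BB  (constrained at step 1)

A->C, B->AC, C->BB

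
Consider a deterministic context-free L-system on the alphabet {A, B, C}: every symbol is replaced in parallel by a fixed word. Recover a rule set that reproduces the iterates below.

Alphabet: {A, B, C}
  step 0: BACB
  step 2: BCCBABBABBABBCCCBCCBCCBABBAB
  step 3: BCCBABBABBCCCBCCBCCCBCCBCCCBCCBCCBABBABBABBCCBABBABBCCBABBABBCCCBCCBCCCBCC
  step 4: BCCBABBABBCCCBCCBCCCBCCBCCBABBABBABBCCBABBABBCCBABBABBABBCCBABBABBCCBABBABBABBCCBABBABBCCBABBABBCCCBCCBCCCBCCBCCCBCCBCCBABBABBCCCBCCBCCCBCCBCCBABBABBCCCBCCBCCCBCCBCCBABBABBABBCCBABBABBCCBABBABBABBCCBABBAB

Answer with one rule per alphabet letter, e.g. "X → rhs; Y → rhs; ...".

  step 3 ⇒ step 4: BCCBABBABBCCCBCCBCCCBCCBCCCBCCBCCBABBABBABBCCBABBABBCCBABBABBCCCBCCBCCCBCC ⇒ BCC·BAB·BAB·BCC·C·BCC·BCC·C·BCC·BCC·BAB·BAB·BAB·BCC·BAB·BAB·BCC·BAB·BAB·BAB·BCC·BAB·BAB·BCC·BAB·BAB·BAB·BCC·BAB·BAB·BCC·BAB·BAB·BCC·C·BCC·BCC·C·BCC·BCC·C·BCC·BCC·BAB·BAB·BCC·C·BCC·BCC·C·BCC·BCC·BAB·BAB·BCC·C·BCC·BCC·C·BCC·BCC·BAB·BAB·BAB·BCC·BAB·BAB·BCC·BAB·BAB·BAB·BCC·BAB·BAB
    A ↦ C
    B ↦ BCC
    C ↦ BAB

A->C, B->BCC, C->BAB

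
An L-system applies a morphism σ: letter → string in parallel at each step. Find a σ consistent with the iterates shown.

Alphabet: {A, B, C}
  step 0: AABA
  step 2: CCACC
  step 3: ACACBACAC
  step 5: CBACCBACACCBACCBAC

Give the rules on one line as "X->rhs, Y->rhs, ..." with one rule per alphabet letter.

A->B, B->C, C->AC

  step 2 ⇒ step 3: CCACC ⇒ AC·AC·B·AC·AC
    A ↦ B
    C ↦ AC
    B ↦ C  (constrained at step 0)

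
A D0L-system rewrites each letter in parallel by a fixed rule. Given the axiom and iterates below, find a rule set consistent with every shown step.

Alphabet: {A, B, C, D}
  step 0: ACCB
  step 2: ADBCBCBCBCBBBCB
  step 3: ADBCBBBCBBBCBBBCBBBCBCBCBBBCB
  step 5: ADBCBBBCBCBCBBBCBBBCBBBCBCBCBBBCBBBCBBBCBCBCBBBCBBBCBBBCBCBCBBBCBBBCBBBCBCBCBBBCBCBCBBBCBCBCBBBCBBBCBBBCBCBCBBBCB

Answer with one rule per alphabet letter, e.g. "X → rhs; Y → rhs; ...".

A->AD, B->CB, C->BB, D->B

  step 2 ⇒ step 3: ADBCBCBCBCBBBCB ⇒ AD·B·CB·BB·CB·BB·CB·BB·CB·BB·CB·CB·CB·BB·CB
    A ↦ AD
    B ↦ CB
    C ↦ BB
    D ↦ B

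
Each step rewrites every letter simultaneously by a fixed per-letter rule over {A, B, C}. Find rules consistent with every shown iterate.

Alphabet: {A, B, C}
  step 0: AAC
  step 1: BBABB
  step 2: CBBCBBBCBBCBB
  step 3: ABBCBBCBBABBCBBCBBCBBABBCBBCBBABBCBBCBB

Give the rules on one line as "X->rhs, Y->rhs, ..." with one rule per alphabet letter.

A->B, B->CBB, C->ABB

  step 2 ⇒ step 3: CBBCBBBCBBCBB ⇒ ABB·CBB·CBB·ABB·CBB·CBB·CBB·ABB·CBB·CBB·ABB·CBB·CBB
    B ↦ CBB
    C ↦ ABB
  step 0 ⇒ step 1: AAC ⇒ B·B·ABB
    A ↦ B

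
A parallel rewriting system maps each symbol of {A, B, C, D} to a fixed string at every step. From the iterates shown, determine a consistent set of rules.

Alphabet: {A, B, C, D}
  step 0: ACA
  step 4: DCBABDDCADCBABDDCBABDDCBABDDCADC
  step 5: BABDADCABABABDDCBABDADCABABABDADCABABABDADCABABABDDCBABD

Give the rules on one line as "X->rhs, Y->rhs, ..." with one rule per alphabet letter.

A->DC, B->A, C->BD, D->BA

  step 4 ⇒ step 5: DCBABDDCADCBABDDCBABDDCBABDDCADC ⇒ BA·BD·A·DC·A·BA·BA·BD·DC·BA·BD·A·DC·A·BA·BA·BD·A·DC·A·BA·BA·BD·A·DC·A·BA·BA·BD·DC·BA·BD
    A ↦ DC
    B ↦ A
    C ↦ BD
    D ↦ BA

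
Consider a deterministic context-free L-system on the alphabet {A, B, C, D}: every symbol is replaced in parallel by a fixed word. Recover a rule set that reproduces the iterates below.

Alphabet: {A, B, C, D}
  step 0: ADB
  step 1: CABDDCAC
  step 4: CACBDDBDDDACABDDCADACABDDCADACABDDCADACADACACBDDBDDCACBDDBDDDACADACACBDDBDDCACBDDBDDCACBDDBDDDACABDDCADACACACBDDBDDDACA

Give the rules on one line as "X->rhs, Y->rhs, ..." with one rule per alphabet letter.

  step 0 ⇒ step 1: ADB ⇒ CA·BDD·CAC
    A ↦ CA
    B ↦ CAC
    D ↦ BDD
    C ↦ DA  (constrained at step 1)

A->CA, B->CAC, C->DA, D->BDD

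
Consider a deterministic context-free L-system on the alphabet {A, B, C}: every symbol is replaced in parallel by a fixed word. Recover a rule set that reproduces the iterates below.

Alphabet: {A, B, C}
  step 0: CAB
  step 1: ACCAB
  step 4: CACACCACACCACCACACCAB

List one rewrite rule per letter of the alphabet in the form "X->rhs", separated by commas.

  step 0 ⇒ step 1: CAB ⇒ AC·C·AB
    A ↦ C
    B ↦ AB
    C ↦ AC

A->C, B->AB, C->AC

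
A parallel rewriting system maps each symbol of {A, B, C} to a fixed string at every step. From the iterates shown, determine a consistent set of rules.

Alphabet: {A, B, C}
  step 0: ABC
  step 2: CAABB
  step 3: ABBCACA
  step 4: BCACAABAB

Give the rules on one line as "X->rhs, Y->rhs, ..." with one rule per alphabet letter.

  step 3 ⇒ step 4: ABBCACA ⇒ B·CA·CA·A·B·A·B
    A ↦ B
    B ↦ CA
    C ↦ A

A->B, B->CA, C->A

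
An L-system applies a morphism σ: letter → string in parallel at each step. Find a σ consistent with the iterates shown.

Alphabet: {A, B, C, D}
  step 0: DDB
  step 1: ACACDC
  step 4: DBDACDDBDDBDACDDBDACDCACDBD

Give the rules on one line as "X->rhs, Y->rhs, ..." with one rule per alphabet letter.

A->DB, B->DC, C->D, D->AC

  step 0 ⇒ step 1: DDB ⇒ AC·AC·DC
    B ↦ DC
    D ↦ AC
    A ↦ DB  (constrained at step 1)
    C ↦ D  (constrained at step 1)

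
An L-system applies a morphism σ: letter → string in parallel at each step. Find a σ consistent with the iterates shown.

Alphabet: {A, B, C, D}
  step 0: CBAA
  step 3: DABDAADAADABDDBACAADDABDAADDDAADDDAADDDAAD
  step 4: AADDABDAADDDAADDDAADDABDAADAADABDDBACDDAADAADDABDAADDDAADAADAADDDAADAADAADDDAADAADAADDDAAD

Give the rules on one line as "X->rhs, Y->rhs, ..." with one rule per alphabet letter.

  step 3 ⇒ step 4: DABDAADAADABDDBACAADDABDAADDDAADDDAADDDAAD ⇒ AAD·D·ABD·AAD·D·D·AAD·D·D·AAD·D·ABD·AAD·AAD·ABD·D·BAC·D·D·AAD·AAD·D·ABD·AAD·D·D·AAD·AAD·AAD·D·D·AAD·AAD·AAD·D·D·AAD·AAD·AAD·D·D·AAD
    A ↦ D
    B ↦ ABD
    C ↦ BAC
    D ↦ AAD

A->D, B->ABD, C->BAC, D->AAD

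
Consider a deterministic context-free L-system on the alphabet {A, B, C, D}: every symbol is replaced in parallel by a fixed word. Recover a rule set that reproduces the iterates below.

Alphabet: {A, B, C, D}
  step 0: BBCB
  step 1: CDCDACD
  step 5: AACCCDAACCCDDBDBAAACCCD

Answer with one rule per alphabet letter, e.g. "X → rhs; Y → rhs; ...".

A->DB, B->CD, C->A, D->C

  step 0 ⇒ step 1: BBCB ⇒ CD·CD·A·CD
    B ↦ CD
    C ↦ A
    A ↦ DB  (constrained at step 1)
    D ↦ C  (constrained at step 1)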